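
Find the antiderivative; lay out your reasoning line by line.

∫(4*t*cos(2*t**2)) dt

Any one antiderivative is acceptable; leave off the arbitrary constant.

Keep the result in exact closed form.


Step 1. Substitute u = t**2, turning ∫(4*t*cos(2*t**2)) dt into ∫(2*cos(2*u)) du: now ∫(2*cos(2*u)) du.
Step 2. Evaluate the standard form: now sin(2*u).
Step 3. Substitute back u = t**2: now sin(2*t**2).
Answer: sin(2*t**2).


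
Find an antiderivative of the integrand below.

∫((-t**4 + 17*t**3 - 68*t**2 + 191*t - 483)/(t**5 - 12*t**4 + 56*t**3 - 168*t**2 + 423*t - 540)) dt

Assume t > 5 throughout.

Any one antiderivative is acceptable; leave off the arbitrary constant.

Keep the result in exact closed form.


Answer: 4*log(t - 5) - log(t - 4) - 4*log(t - 3) + atan(t/3)/3.


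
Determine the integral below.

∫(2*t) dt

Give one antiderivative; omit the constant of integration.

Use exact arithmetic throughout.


Answer: t**2.


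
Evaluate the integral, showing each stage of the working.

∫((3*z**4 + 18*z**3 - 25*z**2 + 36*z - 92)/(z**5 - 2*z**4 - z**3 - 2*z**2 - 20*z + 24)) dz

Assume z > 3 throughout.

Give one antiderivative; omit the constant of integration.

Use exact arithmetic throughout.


Step 1. Decompose ∫((3*z**4 + 18*z**3 - 25*z**2 + 36*z - 92)/(z**5 - 2*z**4 - z**3 - 2*z**2 - 20*z + 24)) dz by partial fractions, (3*z**4 + 18*z**3 - 25*z**2 + 36*z - 92)/(z**5 - 2*z**4 - z**3 - 2*z**2 - 20*z + 24) = 4/(z**2 + 4) - 3/(z + 2) + 2/(z - 1) + 4/(z - 3): now ∫(4/(z - 3)) dz + ∫(2/(z - 1)) dz + ∫(-3/(z + 2)) dz + ∫(4/(z**2 + 4)) dz.
Step 2. Evaluate the standard form [assuming z > 3]: now 4*log(z - 3) + ∫(2/(z - 1)) dz + ∫(-3/(z + 2)) dz + ∫(4/(z**2 + 4)) dz.
Step 3. Evaluate the standard form [assuming z > 1]: now 4*log(z - 3) + 2*log(z - 1) + ∫(-3/(z + 2)) dz + ∫(4/(z**2 + 4)) dz.
Step 4. Evaluate the standard form [assuming z > -2]: now 4*log(z - 3) + 2*log(z - 1) - 3*log(z + 2) + ∫(4/(z**2 + 4)) dz.
Step 5. Evaluate the standard form: now 4*log(z - 3) + 2*log(z - 1) - 3*log(z + 2) + 2*atan(z/2).
Answer: 4*log(z - 3) + 2*log(z - 1) - 3*log(z + 2) + 2*atan(z/2).


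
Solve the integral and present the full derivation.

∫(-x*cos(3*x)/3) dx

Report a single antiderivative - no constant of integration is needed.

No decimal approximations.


Step 1. Integrate ∫(-x*cos(3*x)/3) dx by parts with u = x, dv = (-cos(3*x)/3) dx, so v = -sin(3*x)/9: now -x*sin(3*x)/9 + ∫(sin(3*x)/9) dx.
Step 2. Evaluate the standard form: now -x*sin(3*x)/9 - cos(3*x)/27.
Answer: -x*sin(3*x)/9 - cos(3*x)/27.


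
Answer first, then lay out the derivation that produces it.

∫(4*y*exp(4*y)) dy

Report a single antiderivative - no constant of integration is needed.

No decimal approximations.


The answer is y*exp(4*y) - exp(4*y)/4.
Step 1. Integrate ∫(4*y*exp(4*y)) dy by parts with u = y, dv = (4*exp(4*y)) dy, so v = exp(4*y): now y*exp(4*y) + ∫(-exp(4*y)) dy.
Step 2. Evaluate the standard form: now y*exp(4*y) - exp(4*y)/4.
Answer: y*exp(4*y) - exp(4*y)/4.


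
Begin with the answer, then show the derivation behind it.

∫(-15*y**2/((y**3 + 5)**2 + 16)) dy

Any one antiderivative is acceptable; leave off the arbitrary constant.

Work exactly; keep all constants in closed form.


The answer is -5*atan(y**3/4 + 5/4)/4.
Step 1. Substitute u = y**3 + 5, turning ∫(-15*y**2/((y**3 + 5)**2 + 16)) dy into ∫(-5/(u**2 + 16)) du: now ∫(-5/(u**2 + 16)) du.
Step 2. Evaluate the standard form: now -5*atan(u/4)/4.
Step 3. Substitute back u = y**3 + 5: now -5*atan(y**3/4 + 5/4)/4.
Answer: -5*atan(y**3/4 + 5/4)/4.


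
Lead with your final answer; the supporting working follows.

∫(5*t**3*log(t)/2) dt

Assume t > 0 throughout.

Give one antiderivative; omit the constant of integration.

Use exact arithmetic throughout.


The answer is 5*t**4*log(t)/8 - 5*t**4/32.
Step 1. Integrate ∫(5*t**3*log(t)/2) dt by parts with u = log(t), dv = (5*t**3/2) dt, so v = 5*t**4/8 [assuming t > 0]: now 5*t**4*log(t)/8 + ∫(-5*t**3/8) dt.
Step 2. Evaluate the standard form: now 5*t**4*log(t)/8 - 5*t**4/32.
Answer: 5*t**4*log(t)/8 - 5*t**4/32.


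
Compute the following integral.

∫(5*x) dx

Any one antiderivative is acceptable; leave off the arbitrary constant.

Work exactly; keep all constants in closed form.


Answer: 5*x**2/2.


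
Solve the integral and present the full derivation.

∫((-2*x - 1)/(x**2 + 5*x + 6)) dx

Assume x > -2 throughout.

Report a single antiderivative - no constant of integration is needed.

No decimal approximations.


Step 1. Decompose ∫((-2*x - 1)/(x**2 + 5*x + 6)) dx by partial fractions, (-2*x - 1)/(x**2 + 5*x + 6) = -5/(x + 3) + 3/(x + 2): now ∫(3/(x + 2)) dx + ∫(-5/(x + 3)) dx.
Step 2. Evaluate the standard form [assuming x > -2]: now 3*log(x + 2) + ∫(-5/(x + 3)) dx.
Step 3. Evaluate the standard form [assuming x > -3]: now 3*log(x + 2) - 5*log(x + 3).
Answer: 3*log(x + 2) - 5*log(x + 3).


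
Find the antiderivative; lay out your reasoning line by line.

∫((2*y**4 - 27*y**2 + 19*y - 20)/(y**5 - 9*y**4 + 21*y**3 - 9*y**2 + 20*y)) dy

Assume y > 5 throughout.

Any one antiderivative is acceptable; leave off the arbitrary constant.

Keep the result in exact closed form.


Step 1. Decompose ∫((2*y**4 - 27*y**2 + 19*y - 20)/(y**5 - 9*y**4 + 21*y**3 - 9*y**2 + 20*y)) dy by partial fractions, (2*y**4 - 27*y**2 + 19*y - 20)/(y**5 - 9*y**4 + 21*y**3 - 9*y**2 + 20*y) = 1/(y**2 + 1) - 2/(y - 4) + 5/(y - 5) - 1/y: now ∫(-1/y) dy + ∫(5/(y - 5)) dy + ∫(-2/(y - 4)) dy + ∫(1/(y**2 + 1)) dy.
Step 2. Evaluate the standard form [assuming y > 5]: now 5*log(y - 5) + ∫(-1/y) dy + ∫(-2/(y - 4)) dy + ∫(1/(y**2 + 1)) dy.
Step 3. Evaluate the standard form [assuming y > 4]: now 5*log(y - 5) - 2*log(y - 4) + ∫(-1/y) dy + ∫(1/(y**2 + 1)) dy.
Step 4. Evaluate the standard form [assuming y > 0]: now -log(y) + 5*log(y - 5) - 2*log(y - 4) + ∫(1/(y**2 + 1)) dy.
Step 5. Evaluate the standard form: now -log(y) + 5*log(y - 5) - 2*log(y - 4) + atan(y).
Answer: -log(y) + 5*log(y - 5) - 2*log(y - 4) + atan(y).


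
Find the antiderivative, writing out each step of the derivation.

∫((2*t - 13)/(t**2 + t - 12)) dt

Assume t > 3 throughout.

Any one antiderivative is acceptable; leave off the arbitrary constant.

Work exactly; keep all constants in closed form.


Step 1. Decompose ∫((2*t - 13)/(t**2 + t - 12)) dt by partial fractions, (2*t - 13)/(t**2 + t - 12) = 3/(t + 4) - 1/(t - 3): now ∫(-1/(t - 3)) dt + ∫(3/(t + 4)) dt.
Step 2. Evaluate the standard form [assuming t > 3]: now -log(t - 3) + ∫(3/(t + 4)) dt.
Step 3. Evaluate the standard form [assuming t > -4]: now -log(t - 3) + 3*log(t + 4).
Answer: -log(t - 3) + 3*log(t + 4).


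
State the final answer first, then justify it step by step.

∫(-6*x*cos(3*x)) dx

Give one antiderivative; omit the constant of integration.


The answer is -2*x*sin(3*x) - 2*cos(3*x)/3.
Step 1. Integrate ∫(-6*x*cos(3*x)) dx by parts with u = x, dv = (-6*cos(3*x)) dx, so v = -2*sin(3*x): now -2*x*sin(3*x) + ∫(2*sin(3*x)) dx.
Step 2. Evaluate the standard form: now -2*x*sin(3*x) - 2*cos(3*x)/3.
Answer: -2*x*sin(3*x) - 2*cos(3*x)/3.


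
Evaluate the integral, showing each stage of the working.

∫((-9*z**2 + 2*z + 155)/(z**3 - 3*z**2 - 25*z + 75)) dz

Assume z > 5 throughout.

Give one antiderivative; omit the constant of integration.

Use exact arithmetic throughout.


Step 1. Decompose ∫((-9*z**2 + 2*z + 155)/(z**3 - 3*z**2 - 25*z + 75)) dz by partial fractions, (-9*z**2 + 2*z + 155)/(z**3 - 3*z**2 - 25*z + 75) = -1/(z + 5) - 5/(z - 3) - 3/(z - 5): now ∫(-3/(z - 5)) dz + ∫(-5/(z - 3)) dz + ∫(-1/(z + 5)) dz.
Step 2. Evaluate the standard form [assuming z > 3]: now -5*log(z - 3) + ∫(-3/(z - 5)) dz + ∫(-1/(z + 5)) dz.
Step 3. Evaluate the standard form [assuming z > 5]: now -3*log(z - 5) - 5*log(z - 3) + ∫(-1/(z + 5)) dz.
Step 4. Evaluate the standard form [assuming z > -5]: now -3*log(z - 5) - 5*log(z - 3) - log(z + 5).
Answer: -3*log(z - 5) - 5*log(z - 3) - log(z + 5).


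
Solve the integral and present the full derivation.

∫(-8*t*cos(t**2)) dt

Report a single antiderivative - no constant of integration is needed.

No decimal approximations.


Step 1. Substitute u = t**2, turning ∫(-8*t*cos(t**2)) dt into ∫(-4*cos(u)) du: now ∫(-4*cos(u)) du.
Step 2. Evaluate the standard form: now -4*sin(u).
Step 3. Substitute back u = t**2: now -4*sin(t**2).
Answer: -4*sin(t**2).


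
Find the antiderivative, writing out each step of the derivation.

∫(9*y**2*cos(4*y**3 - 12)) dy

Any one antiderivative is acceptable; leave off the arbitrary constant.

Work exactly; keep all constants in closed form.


Step 1. Substitute u = y**3 - 3, turning ∫(9*y**2*cos(4*y**3 - 12)) dy into ∫(3*cos(4*u)) du: now ∫(3*cos(4*u)) du.
Step 2. Evaluate the standard form: now 3*sin(4*u)/4.
Step 3. Substitute back u = y**3 - 3: now 3*sin(4*y**3 - 12)/4.
Answer: 3*sin(4*y**3 - 12)/4.


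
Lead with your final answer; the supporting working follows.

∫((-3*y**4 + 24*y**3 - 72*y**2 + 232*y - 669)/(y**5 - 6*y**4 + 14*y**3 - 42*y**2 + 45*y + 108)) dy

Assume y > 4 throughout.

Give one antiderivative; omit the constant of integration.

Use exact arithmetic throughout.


The answer is -log(y - 4) + 3*log(y - 3) - 5*log(y + 1) - 4*atan(y/3)/3.
Step 1. Decompose ∫((-3*y**4 + 24*y**3 - 72*y**2 + 232*y - 669)/(y**5 - 6*y**4 + 14*y**3 - 42*y**2 + 45*y + 108)) dy by partial fractions, (-3*y**4 + 24*y**3 - 72*y**2 + 232*y - 669)/(y**5 - 6*y**4 + 14*y**3 - 42*y**2 + 45*y + 108) = -4/(y**2 + 9) - 5/(y + 1) + 3/(y - 3) - 1/(y - 4): now ∫(-1/(y - 4)) dy + ∫(3/(y - 3)) dy + ∫(-5/(y + 1)) dy + ∫(-4/(y**2 + 9)) dy.
Step 2. Evaluate the standard form [assuming y > 3]: now 3*log(y - 3) + ∫(-1/(y - 4)) dy + ∫(-5/(y + 1)) dy + ∫(-4/(y**2 + 9)) dy.
Step 3. Evaluate the standard form [assuming y > 4]: now -log(y - 4) + 3*log(y - 3) + ∫(-5/(y + 1)) dy + ∫(-4/(y**2 + 9)) dy.
Step 4. Evaluate the standard form [assuming y > -1]: now -log(y - 4) + 3*log(y - 3) - 5*log(y + 1) + ∫(-4/(y**2 + 9)) dy.
Step 5. Evaluate the standard form: now -log(y - 4) + 3*log(y - 3) - 5*log(y + 1) - 4*atan(y/3)/3.
Answer: -log(y - 4) + 3*log(y - 3) - 5*log(y + 1) - 4*atan(y/3)/3.


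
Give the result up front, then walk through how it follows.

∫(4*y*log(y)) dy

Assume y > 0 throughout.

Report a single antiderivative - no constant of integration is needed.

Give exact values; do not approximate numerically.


The answer is 2*y**2*log(y) - y**2.
Step 1. Integrate ∫(4*y*log(y)) dy by parts with u = log(y), dv = (4*y) dy, so v = 2*y**2 [assuming y > 0]: now 2*y**2*log(y) + ∫(-2*y) dy.
Step 2. Evaluate the standard form: now 2*y**2*log(y) - y**2.
Answer: 2*y**2*log(y) - y**2.


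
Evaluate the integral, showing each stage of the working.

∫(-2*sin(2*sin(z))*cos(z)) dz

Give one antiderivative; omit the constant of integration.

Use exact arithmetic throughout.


Step 1. Substitute u = sin(z), turning ∫(-2*sin(2*sin(z))*cos(z)) dz into ∫(-2*sin(2*u)) du: now ∫(-2*sin(2*u)) du.
Step 2. Evaluate the standard form: now cos(2*u).
Step 3. Substitute back u = sin(z): now cos(2*sin(z)).
Answer: cos(2*sin(z)).


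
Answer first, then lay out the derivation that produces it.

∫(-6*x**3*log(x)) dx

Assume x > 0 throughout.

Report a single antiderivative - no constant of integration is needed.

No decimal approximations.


The answer is -3*x**4*log(x)/2 + 3*x**4/8.
Step 1. Integrate ∫(-6*x**3*log(x)) dx by parts with u = log(x), dv = (-6*x**3) dx, so v = -3*x**4/2 [assuming x > 0]: now -3*x**4*log(x)/2 + ∫(3*x**3/2) dx.
Step 2. Evaluate the standard form: now -3*x**4*log(x)/2 + 3*x**4/8.
Answer: -3*x**4*log(x)/2 + 3*x**4/8.


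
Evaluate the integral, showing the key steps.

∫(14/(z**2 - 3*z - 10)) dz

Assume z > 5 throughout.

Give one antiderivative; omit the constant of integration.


Step 1. Decompose ∫(14/(z**2 - 3*z - 10)) dz by partial fractions, 14/(z**2 - 3*z - 10) = -2/(z + 2) + 2/(z - 5): now ∫(2/(z - 5)) dz + ∫(-2/(z + 2)) dz.
Step 2. Evaluate the standard form [assuming z > -2]: now -2*log(z + 2) + ∫(2/(z - 5)) dz.
Step 3. Evaluate the standard form [assuming z > 5]: now 2*log(z - 5) - 2*log(z + 2).
Answer: 2*log(z - 5) - 2*log(z + 2).


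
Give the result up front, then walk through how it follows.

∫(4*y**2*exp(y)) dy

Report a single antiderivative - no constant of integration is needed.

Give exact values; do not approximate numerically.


The answer is 4*y**2*exp(y) - 8*y*exp(y) + 8*exp(y).
Step 1. Integrate ∫(4*y**2*exp(y)) dy by parts with u = y**2, dv = (4*exp(y)) dy, so v = 4*exp(y): now 4*y**2*exp(y) + ∫(-8*y*exp(y)) dy.
Step 2. Integrate ∫(-8*y*exp(y)) dy by parts with u = y, dv = (-8*exp(y)) dy, so v = -8*exp(y): now 4*y**2*exp(y) - 8*y*exp(y) + ∫(8*exp(y)) dy.
Step 3. Evaluate the standard form: now 4*y**2*exp(y) - 8*y*exp(y) + 8*exp(y).
Answer: 4*y**2*exp(y) - 8*y*exp(y) + 8*exp(y).


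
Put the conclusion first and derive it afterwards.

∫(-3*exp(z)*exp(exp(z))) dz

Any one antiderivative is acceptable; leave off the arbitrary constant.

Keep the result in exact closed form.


The answer is -3*exp(exp(z)).
Step 1. Substitute u = exp(z), turning ∫(-3*exp(z)*exp(exp(z))) dz into ∫(-3*exp(u)) du: now ∫(-3*exp(u)) du.
Step 2. Evaluate the standard form: now -3*exp(u).
Step 3. Substitute back u = exp(z): now -3*exp(exp(z)).
Answer: -3*exp(exp(z)).


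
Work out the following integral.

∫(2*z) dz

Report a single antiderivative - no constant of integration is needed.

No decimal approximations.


Answer: z**2.


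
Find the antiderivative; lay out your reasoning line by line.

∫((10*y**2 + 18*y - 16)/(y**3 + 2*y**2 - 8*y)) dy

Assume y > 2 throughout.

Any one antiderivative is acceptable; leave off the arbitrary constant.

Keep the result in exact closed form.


Step 1. Decompose ∫((10*y**2 + 18*y - 16)/(y**3 + 2*y**2 - 8*y)) dy by partial fractions, (10*y**2 + 18*y - 16)/(y**3 + 2*y**2 - 8*y) = 3/(y + 4) + 5/(y - 2) + 2/y: now ∫(2/y) dy + ∫(5/(y - 2)) dy + ∫(3/(y + 4)) dy.
Step 2. Evaluate the standard form [assuming y > -4]: now 3*log(y + 4) + ∫(2/y) dy + ∫(5/(y - 2)) dy.
Step 3. Evaluate the standard form [assuming y > 0]: now 2*log(y) + 3*log(y + 4) + ∫(5/(y - 2)) dy.
Step 4. Evaluate the standard form [assuming y > 2]: now 2*log(y) + 5*log(y - 2) + 3*log(y + 4).
Answer: 2*log(y) + 5*log(y - 2) + 3*log(y + 4).


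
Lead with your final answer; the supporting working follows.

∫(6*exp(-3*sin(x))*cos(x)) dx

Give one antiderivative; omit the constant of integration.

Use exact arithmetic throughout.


The answer is -2*exp(-3*sin(x)).
Step 1. Substitute u = sin(x), turning ∫(6*exp(-3*sin(x))*cos(x)) dx into ∫(6*exp(-3*u)) du: now ∫(6*exp(-3*u)) du.
Step 2. Evaluate the standard form: now -2*exp(-3*u).
Step 3. Substitute back u = sin(x): now -2*exp(-3*sin(x)).
Answer: -2*exp(-3*sin(x)).


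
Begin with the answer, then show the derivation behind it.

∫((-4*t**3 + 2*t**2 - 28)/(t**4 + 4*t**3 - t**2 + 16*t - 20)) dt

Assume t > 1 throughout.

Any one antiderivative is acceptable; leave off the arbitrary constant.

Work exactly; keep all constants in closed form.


The answer is -log(t - 1) - 3*log(t + 5) + 2*atan(t/2).
Step 1. Decompose ∫((-4*t**3 + 2*t**2 - 28)/(t**4 + 4*t**3 - t**2 + 16*t - 20)) dt by partial fractions, (-4*t**3 + 2*t**2 - 28)/(t**4 + 4*t**3 - t**2 + 16*t - 20) = 4/(t**2 + 4) - 3/(t + 5) - 1/(t - 1): now ∫(-1/(t - 1)) dt + ∫(-3/(t + 5)) dt + ∫(4/(t**2 + 4)) dt.
Step 2. Evaluate the standard form [assuming t > 1]: now -log(t - 1) + ∫(-3/(t + 5)) dt + ∫(4/(t**2 + 4)) dt.
Step 3. Evaluate the standard form [assuming t > -5]: now -log(t - 1) - 3*log(t + 5) + ∫(4/(t**2 + 4)) dt.
Step 4. Evaluate the standard form: now -log(t - 1) - 3*log(t + 5) + 2*atan(t/2).
Answer: -log(t - 1) - 3*log(t + 5) + 2*atan(t/2).


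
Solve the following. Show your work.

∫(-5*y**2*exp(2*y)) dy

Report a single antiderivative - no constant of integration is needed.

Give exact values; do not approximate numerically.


Step 1. Integrate ∫(-5*y**2*exp(2*y)) dy by parts with u = y**2, dv = (-5*exp(2*y)) dy, so v = -5*exp(2*y)/2: now -5*y**2*exp(2*y)/2 + ∫(5*y*exp(2*y)) dy.
Step 2. Integrate ∫(5*y*exp(2*y)) dy by parts with u = y, dv = (5*exp(2*y)) dy, so v = 5*exp(2*y)/2: now -5*y**2*exp(2*y)/2 + 5*y*exp(2*y)/2 + ∫(-5*exp(2*y)/2) dy.
Step 3. Evaluate the standard form: now -5*y**2*exp(2*y)/2 + 5*y*exp(2*y)/2 - 5*exp(2*y)/4.
Answer: -5*y**2*exp(2*y)/2 + 5*y*exp(2*y)/2 - 5*exp(2*y)/4.


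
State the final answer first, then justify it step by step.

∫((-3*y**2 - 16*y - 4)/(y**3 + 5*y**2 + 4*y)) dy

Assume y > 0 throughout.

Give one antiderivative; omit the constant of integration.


The answer is -log(y) - 3*log(y + 1) + log(y + 4).
Step 1. Decompose ∫((-3*y**2 - 16*y - 4)/(y**3 + 5*y**2 + 4*y)) dy by partial fractions, (-3*y**2 - 16*y - 4)/(y**3 + 5*y**2 + 4*y) = 1/(y + 4) - 3/(y + 1) - 1/y: now ∫(-1/y) dy + ∫(-3/(y + 1)) dy + ∫(1/(y + 4)) dy.
Step 2. Evaluate the standard form [assuming y > -1]: now -3*log(y + 1) + ∫(-1/y) dy + ∫(1/(y + 4)) dy.
Step 3. Evaluate the standard form [assuming y > 0]: now -log(y) - 3*log(y + 1) + ∫(1/(y + 4)) dy.
Step 4. Evaluate the standard form [assuming y > -4]: now -log(y) - 3*log(y + 1) + log(y + 4).
Answer: -log(y) - 3*log(y + 1) + log(y + 4).


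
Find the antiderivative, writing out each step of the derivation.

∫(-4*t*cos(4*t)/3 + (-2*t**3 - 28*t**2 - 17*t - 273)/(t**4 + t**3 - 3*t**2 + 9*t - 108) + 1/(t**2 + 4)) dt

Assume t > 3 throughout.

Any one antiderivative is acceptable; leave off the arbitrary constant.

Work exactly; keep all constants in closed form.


Step 1. Rewrite: now ∫(-4*t*cos(4*t)/3) dt + ∫((-2*t**3 - 28*t**2 - 17*t - 273)/(t**4 + t**3 - 3*t**2 + 9*t - 108)) dt + ∫(1/(t**2 + 4)) dt.
Step 2. Evaluate the standard form: now atan(t/2)/2 + ∫(-4*t*cos(4*t)/3) dt + ∫((-2*t**3 - 28*t**2 - 17*t - 273)/(t**4 + t**3 - 3*t**2 + 9*t - 108)) dt.
Step 3. Integrate ∫(-4*t*cos(4*t)/3) dt by parts with u = t, dv = (-4*cos(4*t)/3) dt, so v = -sin(4*t)/3: now -t*sin(4*t)/3 + atan(t/2)/2 + ∫((-2*t**3 - 28*t**2 - 17*t - 273)/(t**4 + t**3 - 3*t**2 + 9*t - 108)) dt + ∫(sin(4*t)/3) dt.
Step 4. Evaluate the standard form: now -t*sin(4*t)/3 - cos(4*t)/12 + atan(t/2)/2 + ∫((-2*t**3 - 28*t**2 - 17*t - 273)/(t**4 + t**3 - 3*t**2 + 9*t - 108)) dt.
Step 5. Decompose ∫((-2*t**3 - 28*t**2 - 17*t - 273)/(t**4 + t**3 - 3*t**2 + 9*t - 108)) dt by partial fractions, (-2*t**3 - 28*t**2 - 17*t - 273)/(t**4 + t**3 - 3*t**2 + 9*t - 108) = 1/(t**2 + 9) + 3/(t + 4) - 5/(t - 3): now -t*sin(4*t)/3 - cos(4*t)/12 + atan(t/2)/2 + ∫(-5/(t - 3)) dt + ∫(3/(t + 4)) dt + ∫(1/(t**2 + 9)) dt.
Step 6. Evaluate the standard form [assuming t > -4]: now -t*sin(4*t)/3 + 3*log(t + 4) - cos(4*t)/12 + atan(t/2)/2 + ∫(-5/(t - 3)) dt + ∫(1/(t**2 + 9)) dt.
Step 7. Evaluate the standard form [assuming t > 3]: now -t*sin(4*t)/3 - 5*log(t - 3) + 3*log(t + 4) - cos(4*t)/12 + atan(t/2)/2 + ∫(1/(t**2 + 9)) dt.
Step 8. Evaluate the standard form: now -t*sin(4*t)/3 - 5*log(t - 3) + 3*log(t + 4) - cos(4*t)/12 + atan(t/3)/3 + atan(t/2)/2.
Answer: -t*sin(4*t)/3 - 5*log(t - 3) + 3*log(t + 4) - cos(4*t)/12 + atan(t/3)/3 + atan(t/2)/2.


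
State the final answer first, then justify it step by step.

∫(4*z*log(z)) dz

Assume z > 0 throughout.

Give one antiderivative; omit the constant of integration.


The answer is 2*z**2*log(z) - z**2.
Step 1. Integrate ∫(4*z*log(z)) dz by parts with u = log(z), dv = (4*z) dz, so v = 2*z**2 [assuming z > 0]: now 2*z**2*log(z) + ∫(-2*z) dz.
Step 2. Evaluate the standard form: now 2*z**2*log(z) - z**2.
Answer: 2*z**2*log(z) - z**2.


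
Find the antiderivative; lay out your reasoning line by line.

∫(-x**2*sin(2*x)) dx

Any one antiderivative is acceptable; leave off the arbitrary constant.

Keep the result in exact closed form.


Step 1. Integrate ∫(-x**2*sin(2*x)) dx by parts with u = x**2, dv = (-sin(2*x)) dx, so v = cos(2*x)/2: now x**2*cos(2*x)/2 + ∫(-x*cos(2*x)) dx.
Step 2. Integrate ∫(-x*cos(2*x)) dx by parts with u = x, dv = (-cos(2*x)) dx, so v = -sin(2*x)/2: now x**2*cos(2*x)/2 - x*sin(2*x)/2 + ∫(sin(2*x)/2) dx.
Step 3. Evaluate the standard form: now x**2*cos(2*x)/2 - x*sin(2*x)/2 - cos(2*x)/4.
Answer: x**2*cos(2*x)/2 - x*sin(2*x)/2 - cos(2*x)/4.


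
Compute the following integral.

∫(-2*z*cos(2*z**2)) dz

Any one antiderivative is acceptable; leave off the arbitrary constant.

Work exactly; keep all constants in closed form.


Answer: -sin(2*z**2)/2.


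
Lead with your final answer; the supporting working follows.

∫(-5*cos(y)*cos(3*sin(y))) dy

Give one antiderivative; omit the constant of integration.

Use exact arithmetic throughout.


The answer is -5*sin(3*sin(y))/3.
Step 1. Substitute u = sin(y), turning ∫(-5*cos(y)*cos(3*sin(y))) dy into ∫(-5*cos(3*u)) du: now ∫(-5*cos(3*u)) du.
Step 2. Evaluate the standard form: now -5*sin(3*u)/3.
Step 3. Substitute back u = sin(y): now -5*sin(3*sin(y))/3.
Answer: -5*sin(3*sin(y))/3.


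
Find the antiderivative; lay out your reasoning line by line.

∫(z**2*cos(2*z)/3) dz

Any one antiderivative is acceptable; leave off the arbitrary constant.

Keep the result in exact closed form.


Step 1. Integrate ∫(z**2*cos(2*z)/3) dz by parts with u = z**2, dv = (cos(2*z)/3) dz, so v = sin(2*z)/6: now z**2*sin(2*z)/6 + ∫(-z*sin(2*z)/3) dz.
Step 2. Integrate ∫(-z*sin(2*z)/3) dz by parts with u = z, dv = (-sin(2*z)/3) dz, so v = cos(2*z)/6: now z**2*sin(2*z)/6 + z*cos(2*z)/6 + ∫(-cos(2*z)/6) dz.
Step 3. Evaluate the standard form: now z**2*sin(2*z)/6 + z*cos(2*z)/6 - sin(2*z)/12.
Answer: z**2*sin(2*z)/6 + z*cos(2*z)/6 - sin(2*z)/12.


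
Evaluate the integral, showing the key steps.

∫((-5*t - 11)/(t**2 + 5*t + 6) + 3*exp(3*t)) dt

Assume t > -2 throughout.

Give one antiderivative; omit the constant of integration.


Step 1. Rewrite: now ∫((-5*t - 11)/(t**2 + 5*t + 6)) dt + ∫(3*exp(3*t)) dt.
Step 2. Evaluate the standard form: now exp(3*t) + ∫((-5*t - 11)/(t**2 + 5*t + 6)) dt.
Step 3. Decompose ∫((-5*t - 11)/(t**2 + 5*t + 6)) dt by partial fractions, (-5*t - 11)/(t**2 + 5*t + 6) = -4/(t + 3) - 1/(t + 2): now exp(3*t) + ∫(-1/(t + 2)) dt + ∫(-4/(t + 3)) dt.
Step 4. Evaluate the standard form [assuming t > -2]: now exp(3*t) - log(t + 2) + ∫(-4/(t + 3)) dt.
Step 5. Evaluate the standard form [assuming t > -3]: now exp(3*t) - log(t + 2) - 4*log(t + 3).
Answer: exp(3*t) - log(t + 2) - 4*log(t + 3).


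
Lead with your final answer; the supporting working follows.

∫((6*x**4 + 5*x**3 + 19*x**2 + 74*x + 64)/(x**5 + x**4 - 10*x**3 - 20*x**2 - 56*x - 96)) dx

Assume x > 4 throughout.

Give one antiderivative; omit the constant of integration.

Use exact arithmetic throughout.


The answer is 3*log(x - 4) - log(x + 2) + 4*log(x + 3) - 3*atan(x/2)/2.
Step 1. Decompose ∫((6*x**4 + 5*x**3 + 19*x**2 + 74*x + 64)/(x**5 + x**4 - 10*x**3 - 20*x**2 - 56*x - 96)) dx by partial fractions, (6*x**4 + 5*x**3 + 19*x**2 + 74*x + 64)/(x**5 + x**4 - 10*x**3 - 20*x**2 - 56*x - 96) = -3/(x**2 + 4) + 4/(x + 3) - 1/(x + 2) + 3/(x - 4): now ∫(3/(x - 4)) dx + ∫(-1/(x + 2)) dx + ∫(4/(x + 3)) dx + ∫(-3/(x**2 + 4)) dx.
Step 2. Evaluate the standard form [assuming x > 4]: now 3*log(x - 4) + ∫(-1/(x + 2)) dx + ∫(4/(x + 3)) dx + ∫(-3/(x**2 + 4)) dx.
Step 3. Evaluate the standard form [assuming x > -2]: now 3*log(x - 4) - log(x + 2) + ∫(4/(x + 3)) dx + ∫(-3/(x**2 + 4)) dx.
Step 4. Evaluate the standard form [assuming x > -3]: now 3*log(x - 4) - log(x + 2) + 4*log(x + 3) + ∫(-3/(x**2 + 4)) dx.
Step 5. Evaluate the standard form: now 3*log(x - 4) - log(x + 2) + 4*log(x + 3) - 3*atan(x/2)/2.
Answer: 3*log(x - 4) - log(x + 2) + 4*log(x + 3) - 3*atan(x/2)/2.


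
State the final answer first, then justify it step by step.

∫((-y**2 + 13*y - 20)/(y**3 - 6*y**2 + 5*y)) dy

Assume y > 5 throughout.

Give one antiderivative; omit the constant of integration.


The answer is -4*log(y) + log(y - 5) + 2*log(y - 1).
Step 1. Decompose ∫((-y**2 + 13*y - 20)/(y**3 - 6*y**2 + 5*y)) dy by partial fractions, (-y**2 + 13*y - 20)/(y**3 - 6*y**2 + 5*y) = 2/(y - 1) + 1/(y - 5) - 4/y: now ∫(-4/y) dy + ∫(1/(y - 5)) dy + ∫(2/(y - 1)) dy.
Step 2. Evaluate the standard form [assuming y > 1]: now 2*log(y - 1) + ∫(-4/y) dy + ∫(1/(y - 5)) dy.
Step 3. Evaluate the standard form [assuming y > 0]: now -4*log(y) + 2*log(y - 1) + ∫(1/(y - 5)) dy.
Step 4. Evaluate the standard form [assuming y > 5]: now -4*log(y) + log(y - 5) + 2*log(y - 1).
Answer: -4*log(y) + log(y - 5) + 2*log(y - 1).


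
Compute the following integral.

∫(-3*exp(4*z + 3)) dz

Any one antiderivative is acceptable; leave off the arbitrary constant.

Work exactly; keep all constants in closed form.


Answer: -3*exp(4*z + 3)/4.


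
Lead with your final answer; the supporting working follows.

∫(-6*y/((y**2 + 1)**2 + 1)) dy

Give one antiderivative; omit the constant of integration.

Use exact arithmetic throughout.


The answer is -3*atan(y**2 + 1).
Step 1. Substitute u = y**2 + 1, turning ∫(-6*y/((y**2 + 1)**2 + 1)) dy into ∫(-3/(u**2 + 1)) du: now ∫(-3/(u**2 + 1)) du.
Step 2. Evaluate the standard form: now -3*atan(u).
Step 3. Substitute back u = y**2 + 1: now -3*atan(y**2 + 1).
Answer: -3*atan(y**2 + 1).


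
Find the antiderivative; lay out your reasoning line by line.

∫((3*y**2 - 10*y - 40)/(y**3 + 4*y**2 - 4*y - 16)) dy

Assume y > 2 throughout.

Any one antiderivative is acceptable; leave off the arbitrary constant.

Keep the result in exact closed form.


Step 1. Decompose ∫((3*y**2 - 10*y - 40)/(y**3 + 4*y**2 - 4*y - 16)) dy by partial fractions, (3*y**2 - 10*y - 40)/(y**3 + 4*y**2 - 4*y - 16) = 4/(y + 4) + 1/(y + 2) - 2/(y - 2): now ∫(-2/(y - 2)) dy + ∫(1/(y + 2)) dy + ∫(4/(y + 4)) dy.
Step 2. Evaluate the standard form [assuming y > -4]: now 4*log(y + 4) + ∫(-2/(y - 2)) dy + ∫(1/(y + 2)) dy.
Step 3. Evaluate the standard form [assuming y > 2]: now -2*log(y - 2) + 4*log(y + 4) + ∫(1/(y + 2)) dy.
Step 4. Evaluate the standard form [assuming y > -2]: now -2*log(y - 2) + log(y + 2) + 4*log(y + 4).
Answer: -2*log(y - 2) + log(y + 2) + 4*log(y + 4).


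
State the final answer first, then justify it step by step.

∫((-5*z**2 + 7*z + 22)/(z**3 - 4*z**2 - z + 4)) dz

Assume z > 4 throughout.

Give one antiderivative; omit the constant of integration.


The answer is -2*log(z - 4) - 4*log(z - 1) + log(z + 1).
Step 1. Decompose ∫((-5*z**2 + 7*z + 22)/(z**3 - 4*z**2 - z + 4)) dz by partial fractions, (-5*z**2 + 7*z + 22)/(z**3 - 4*z**2 - z + 4) = 1/(z + 1) - 4/(z - 1) - 2/(z - 4): now ∫(-2/(z - 4)) dz + ∫(-4/(z - 1)) dz + ∫(1/(z + 1)) dz.
Step 2. Evaluate the standard form [assuming z > 4]: now -2*log(z - 4) + ∫(-4/(z - 1)) dz + ∫(1/(z + 1)) dz.
Step 3. Evaluate the standard form [assuming z > -1]: now -2*log(z - 4) + log(z + 1) + ∫(-4/(z - 1)) dz.
Step 4. Evaluate the standard form [assuming z > 1]: now -2*log(z - 4) - 4*log(z - 1) + log(z + 1).
Answer: -2*log(z - 4) - 4*log(z - 1) + log(z + 1).


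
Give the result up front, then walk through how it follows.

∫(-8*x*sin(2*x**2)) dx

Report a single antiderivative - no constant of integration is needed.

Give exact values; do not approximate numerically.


The answer is 2*cos(2*x**2).
Step 1. Substitute u = x**2, turning ∫(-8*x*sin(2*x**2)) dx into ∫(-4*sin(2*u)) du: now ∫(-4*sin(2*u)) du.
Step 2. Evaluate the standard form: now 2*cos(2*u).
Step 3. Substitute back u = x**2: now 2*cos(2*x**2).
Answer: 2*cos(2*x**2).


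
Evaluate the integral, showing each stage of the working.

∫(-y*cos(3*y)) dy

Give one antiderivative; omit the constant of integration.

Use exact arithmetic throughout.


Step 1. Integrate ∫(-y*cos(3*y)) dy by parts with u = y, dv = (-cos(3*y)) dy, so v = -sin(3*y)/3: now -y*sin(3*y)/3 + ∫(sin(3*y)/3) dy.
Step 2. Evaluate the standard form: now -y*sin(3*y)/3 - cos(3*y)/9.
Answer: -y*sin(3*y)/3 - cos(3*y)/9.


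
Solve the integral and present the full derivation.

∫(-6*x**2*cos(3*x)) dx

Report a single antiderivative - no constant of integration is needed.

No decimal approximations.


Step 1. Integrate ∫(-6*x**2*cos(3*x)) dx by parts with u = x**2, dv = (-6*cos(3*x)) dx, so v = -2*sin(3*x): now -2*x**2*sin(3*x) + ∫(4*x*sin(3*x)) dx.
Step 2. Integrate ∫(4*x*sin(3*x)) dx by parts with u = x, dv = (4*sin(3*x)) dx, so v = -4*cos(3*x)/3: now -2*x**2*sin(3*x) - 4*x*cos(3*x)/3 + ∫(4*cos(3*x)/3) dx.
Step 3. Evaluate the standard form: now -2*x**2*sin(3*x) - 4*x*cos(3*x)/3 + 4*sin(3*x)/9.
Answer: -2*x**2*sin(3*x) - 4*x*cos(3*x)/3 + 4*sin(3*x)/9.


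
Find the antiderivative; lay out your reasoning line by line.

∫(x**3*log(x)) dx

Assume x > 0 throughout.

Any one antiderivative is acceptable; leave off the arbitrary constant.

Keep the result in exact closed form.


Step 1. Integrate ∫(x**3*log(x)) dx by parts with u = log(x), dv = (x**3) dx, so v = x**4/4 [assuming x > 0]: now x**4*log(x)/4 + ∫(-x**3/4) dx.
Step 2. Evaluate the standard form: now x**4*log(x)/4 - x**4/16.
Answer: x**4*log(x)/4 - x**4/16.


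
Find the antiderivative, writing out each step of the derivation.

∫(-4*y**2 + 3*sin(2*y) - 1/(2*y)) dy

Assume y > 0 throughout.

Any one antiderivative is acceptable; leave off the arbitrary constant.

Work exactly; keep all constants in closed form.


Step 1. Rewrite: now ∫(-1/(2*y)) dy + ∫(-4*y**2) dy + ∫(3*sin(2*y)) dy.
Step 2. Evaluate the standard form: now -4*y**3/3 + ∫(-1/(2*y)) dy + ∫(3*sin(2*y)) dy.
Step 3. Evaluate the standard form: now -4*y**3/3 - 3*cos(2*y)/2 + ∫(-1/(2*y)) dy.
Step 4. Evaluate the standard form [assuming y > 0]: now -4*y**3/3 - log(y)/2 - 3*cos(2*y)/2.
Answer: -4*y**3/3 - log(y)/2 - 3*cos(2*y)/2.


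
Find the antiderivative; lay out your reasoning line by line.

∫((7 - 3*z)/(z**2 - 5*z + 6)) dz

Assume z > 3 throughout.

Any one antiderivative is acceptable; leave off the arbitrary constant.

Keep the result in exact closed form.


Step 1. Decompose ∫((7 - 3*z)/(z**2 - 5*z + 6)) dz by partial fractions, (7 - 3*z)/(z**2 - 5*z + 6) = -1/(z - 2) - 2/(z - 3): now ∫(-2/(z - 3)) dz + ∫(-1/(z - 2)) dz.
Step 2. Evaluate the standard form [assuming z > 3]: now -2*log(z - 3) + ∫(-1/(z - 2)) dz.
Step 3. Evaluate the standard form [assuming z > 2]: now -2*log(z - 3) - log(z - 2).
Answer: -2*log(z - 3) - log(z - 2).


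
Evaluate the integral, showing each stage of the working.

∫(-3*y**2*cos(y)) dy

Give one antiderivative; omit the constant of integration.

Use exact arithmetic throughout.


Step 1. Integrate ∫(-3*y**2*cos(y)) dy by parts with u = y**2, dv = (-3*cos(y)) dy, so v = -3*sin(y): now -3*y**2*sin(y) + ∫(6*y*sin(y)) dy.
Step 2. Integrate ∫(6*y*sin(y)) dy by parts with u = y, dv = (6*sin(y)) dy, so v = -6*cos(y): now -3*y**2*sin(y) - 6*y*cos(y) + ∫(6*cos(y)) dy.
Step 3. Evaluate the standard form: now -3*y**2*sin(y) - 6*y*cos(y) + 6*sin(y).
Answer: -3*y**2*sin(y) - 6*y*cos(y) + 6*sin(y).


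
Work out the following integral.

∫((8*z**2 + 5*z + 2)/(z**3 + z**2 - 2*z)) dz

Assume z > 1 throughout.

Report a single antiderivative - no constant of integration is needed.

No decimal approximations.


Answer: -log(z) + 5*log(z - 1) + 4*log(z + 2).


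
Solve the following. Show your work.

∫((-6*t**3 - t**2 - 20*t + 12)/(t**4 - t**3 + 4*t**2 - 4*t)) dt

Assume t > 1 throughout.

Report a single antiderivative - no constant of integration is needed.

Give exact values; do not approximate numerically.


Step 1. Decompose ∫((-6*t**3 - t**2 - 20*t + 12)/(t**4 - t**3 + 4*t**2 - 4*t)) dt by partial fractions, (-6*t**3 - t**2 - 20*t + 12)/(t**4 - t**3 + 4*t**2 - 4*t) = -4/(t**2 + 4) - 3/(t - 1) - 3/t: now ∫(-3/t) dt + ∫(-3/(t - 1)) dt + ∫(-4/(t**2 + 4)) dt.
Step 2. Evaluate the standard form [assuming t > 1]: now -3*log(t - 1) + ∫(-3/t) dt + ∫(-4/(t**2 + 4)) dt.
Step 3. Evaluate the standard form [assuming t > 0]: now -3*log(t) - 3*log(t - 1) + ∫(-4/(t**2 + 4)) dt.
Step 4. Evaluate the standard form: now -3*log(t) - 3*log(t - 1) - 2*atan(t/2).
Answer: -3*log(t) - 3*log(t - 1) - 2*atan(t/2).


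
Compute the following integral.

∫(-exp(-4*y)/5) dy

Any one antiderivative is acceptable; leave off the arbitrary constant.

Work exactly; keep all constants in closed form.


Answer: exp(-4*y)/20.


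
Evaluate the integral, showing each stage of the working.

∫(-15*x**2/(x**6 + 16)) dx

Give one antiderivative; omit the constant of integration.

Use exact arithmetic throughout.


Step 1. Substitute u = x**3, turning ∫(-15*x**2/(x**6 + 16)) dx into ∫(-5/(u**2 + 16)) du: now ∫(-5/(u**2 + 16)) du.
Step 2. Evaluate the standard form: now -5*atan(u/4)/4.
Step 3. Substitute back u = x**3: now -5*atan(x**3/4)/4.
Answer: -5*atan(x**3/4)/4.


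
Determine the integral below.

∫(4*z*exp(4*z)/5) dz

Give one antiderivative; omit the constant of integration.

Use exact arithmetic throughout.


Answer: z*exp(4*z)/5 - exp(4*z)/20.


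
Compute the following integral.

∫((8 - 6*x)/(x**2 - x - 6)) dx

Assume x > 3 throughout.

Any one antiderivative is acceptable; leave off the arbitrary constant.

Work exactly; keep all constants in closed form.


Answer: -2*log(x - 3) - 4*log(x + 2).


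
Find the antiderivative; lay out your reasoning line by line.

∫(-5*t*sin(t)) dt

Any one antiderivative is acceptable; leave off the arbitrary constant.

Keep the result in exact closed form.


Step 1. Integrate ∫(-5*t*sin(t)) dt by parts with u = t, dv = (-5*sin(t)) dt, so v = 5*cos(t): now 5*t*cos(t) + ∫(-5*cos(t)) dt.
Step 2. Evaluate the standard form: now 5*t*cos(t) - 5*sin(t).
Answer: 5*t*cos(t) - 5*sin(t).


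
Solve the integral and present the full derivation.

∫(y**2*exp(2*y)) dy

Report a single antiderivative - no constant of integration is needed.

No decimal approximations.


Step 1. Integrate ∫(y**2*exp(2*y)) dy by parts with u = y**2, dv = (exp(2*y)) dy, so v = exp(2*y)/2: now y**2*exp(2*y)/2 + ∫(-y*exp(2*y)) dy.
Step 2. Integrate ∫(-y*exp(2*y)) dy by parts with u = y, dv = (-exp(2*y)) dy, so v = -exp(2*y)/2: now y**2*exp(2*y)/2 - y*exp(2*y)/2 + ∫(exp(2*y)/2) dy.
Step 3. Evaluate the standard form: now y**2*exp(2*y)/2 - y*exp(2*y)/2 + exp(2*y)/4.
Answer: y**2*exp(2*y)/2 - y*exp(2*y)/2 + exp(2*y)/4.


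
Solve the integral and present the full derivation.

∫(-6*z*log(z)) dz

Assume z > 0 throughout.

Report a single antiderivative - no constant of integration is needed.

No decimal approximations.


Step 1. Integrate ∫(-6*z*log(z)) dz by parts with u = log(z), dv = (-6*z) dz, so v = -3*z**2 [assuming z > 0]: now -3*z**2*log(z) + ∫(3*z) dz.
Step 2. Evaluate the standard form: now -3*z**2*log(z) + 3*z**2/2.
Answer: -3*z**2*log(z) + 3*z**2/2.


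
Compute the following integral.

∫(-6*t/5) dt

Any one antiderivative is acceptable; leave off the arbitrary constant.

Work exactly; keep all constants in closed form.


Answer: -3*t**2/5.


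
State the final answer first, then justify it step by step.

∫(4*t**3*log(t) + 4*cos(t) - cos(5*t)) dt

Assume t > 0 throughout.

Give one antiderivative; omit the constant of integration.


The answer is t**4*log(t) - t**4/4 + 4*sin(t) - sin(5*t)/5.
Step 1. Rewrite: now ∫(4*t**3*log(t)) dt + ∫(4*cos(t)) dt + ∫(-cos(5*t)) dt.
Step 2. Evaluate the standard form: now 4*sin(t) + ∫(4*t**3*log(t)) dt + ∫(-cos(5*t)) dt.
Step 3. Evaluate the standard form: now 4*sin(t) - sin(5*t)/5 + ∫(4*t**3*log(t)) dt.
Step 4. Integrate ∫(4*t**3*log(t)) dt by parts with u = log(t), dv = (4*t**3) dt, so v = t**4 [assuming t > 0]: now t**4*log(t) + 4*sin(t) - sin(5*t)/5 + ∫(-t**3) dt.
Step 5. Evaluate the standard form: now t**4*log(t) - t**4/4 + 4*sin(t) - sin(5*t)/5.
Answer: t**4*log(t) - t**4/4 + 4*sin(t) - sin(5*t)/5.


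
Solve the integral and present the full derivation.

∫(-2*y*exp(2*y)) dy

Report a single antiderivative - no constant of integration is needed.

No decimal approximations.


Step 1. Integrate ∫(-2*y*exp(2*y)) dy by parts with u = y, dv = (-2*exp(2*y)) dy, so v = -exp(2*y): now -y*exp(2*y) + ∫(exp(2*y)) dy.
Step 2. Evaluate the standard form: now -y*exp(2*y) + exp(2*y)/2.
Answer: -y*exp(2*y) + exp(2*y)/2.


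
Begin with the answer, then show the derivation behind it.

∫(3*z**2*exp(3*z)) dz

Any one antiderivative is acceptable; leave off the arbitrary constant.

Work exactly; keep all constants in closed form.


The answer is z**2*exp(3*z) - 2*z*exp(3*z)/3 + 2*exp(3*z)/9.
Step 1. Integrate ∫(3*z**2*exp(3*z)) dz by parts with u = z**2, dv = (3*exp(3*z)) dz, so v = exp(3*z): now z**2*exp(3*z) + ∫(-2*z*exp(3*z)) dz.
Step 2. Integrate ∫(-2*z*exp(3*z)) dz by parts with u = z, dv = (-2*exp(3*z)) dz, so v = -2*exp(3*z)/3: now z**2*exp(3*z) - 2*z*exp(3*z)/3 + ∫(2*exp(3*z)/3) dz.
Step 3. Evaluate the standard form: now z**2*exp(3*z) - 2*z*exp(3*z)/3 + 2*exp(3*z)/9.
Answer: z**2*exp(3*z) - 2*z*exp(3*z)/3 + 2*exp(3*z)/9.


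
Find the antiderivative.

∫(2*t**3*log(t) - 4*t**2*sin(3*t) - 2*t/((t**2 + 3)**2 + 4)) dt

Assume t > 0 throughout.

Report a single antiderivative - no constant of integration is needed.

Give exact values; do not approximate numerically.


Answer: t**4*log(t)/2 - t**4/8 + 4*t**2*cos(3*t)/3 - 8*t*sin(3*t)/9 - 8*cos(3*t)/27 - atan(t**2/2 + 3/2)/2.


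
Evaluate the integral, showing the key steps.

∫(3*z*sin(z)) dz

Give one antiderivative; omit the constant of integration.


Step 1. Integrate ∫(3*z*sin(z)) dz by parts with u = z, dv = (3*sin(z)) dz, so v = -3*cos(z): now -3*z*cos(z) + ∫(3*cos(z)) dz.
Step 2. Evaluate the standard form: now -3*z*cos(z) + 3*sin(z).
Answer: -3*z*cos(z) + 3*sin(z).


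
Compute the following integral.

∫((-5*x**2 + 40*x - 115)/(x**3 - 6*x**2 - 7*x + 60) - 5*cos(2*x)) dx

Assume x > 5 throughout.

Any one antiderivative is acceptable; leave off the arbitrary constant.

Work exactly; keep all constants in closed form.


Answer: -5*log(x - 5) + 5*log(x - 4) - 5*log(x + 3) - 5*sin(2*x)/2.


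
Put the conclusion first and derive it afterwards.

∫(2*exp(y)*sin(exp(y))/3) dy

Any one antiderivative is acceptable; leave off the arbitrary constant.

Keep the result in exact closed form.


The answer is -2*cos(exp(y))/3.
Step 1. Substitute u = exp(y), turning ∫(2*exp(y)*sin(exp(y))/3) dy into ∫(2*sin(u)/3) du: now ∫(2*sin(u)/3) du.
Step 2. Evaluate the standard form: now -2*cos(u)/3.
Step 3. Substitute back u = exp(y): now -2*cos(exp(y))/3.
Answer: -2*cos(exp(y))/3.


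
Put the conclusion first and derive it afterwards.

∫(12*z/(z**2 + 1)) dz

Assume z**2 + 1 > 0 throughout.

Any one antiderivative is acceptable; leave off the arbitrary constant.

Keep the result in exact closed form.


The answer is 6*log(z**2 + 1).
Step 1. Substitute u = z**2 + 1, turning ∫(12*z/(z**2 + 1)) dz into ∫(6/u) du: now ∫(6/u) du.
Step 2. Evaluate the standard form [assuming u > 0]: now 6*log(u).
Step 3. Substitute back u = z**2 + 1: now 6*log(z**2 + 1).
Answer: 6*log(z**2 + 1).


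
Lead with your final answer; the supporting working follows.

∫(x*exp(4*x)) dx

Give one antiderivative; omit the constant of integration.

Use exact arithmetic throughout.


The answer is x*exp(4*x)/4 - exp(4*x)/16.
Step 1. Integrate ∫(x*exp(4*x)) dx by parts with u = x, dv = (exp(4*x)) dx, so v = exp(4*x)/4: now x*exp(4*x)/4 + ∫(-exp(4*x)/4) dx.
Step 2. Evaluate the standard form: now x*exp(4*x)/4 - exp(4*x)/16.
Answer: x*exp(4*x)/4 - exp(4*x)/16.


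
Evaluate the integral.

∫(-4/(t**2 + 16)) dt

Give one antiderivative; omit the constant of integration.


Answer: -atan(t/4).


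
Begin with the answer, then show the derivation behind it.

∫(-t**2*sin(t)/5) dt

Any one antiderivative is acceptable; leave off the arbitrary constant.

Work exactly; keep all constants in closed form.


The answer is t**2*cos(t)/5 - 2*t*sin(t)/5 - 2*cos(t)/5.
Step 1. Integrate ∫(-t**2*sin(t)/5) dt by parts with u = t**2, dv = (-sin(t)/5) dt, so v = cos(t)/5: now t**2*cos(t)/5 + ∫(-2*t*cos(t)/5) dt.
Step 2. Integrate ∫(-2*t*cos(t)/5) dt by parts with u = t, dv = (-2*cos(t)/5) dt, so v = -2*sin(t)/5: now t**2*cos(t)/5 - 2*t*sin(t)/5 + ∫(2*sin(t)/5) dt.
Step 3. Evaluate the standard form: now t**2*cos(t)/5 - 2*t*sin(t)/5 - 2*cos(t)/5.
Answer: t**2*cos(t)/5 - 2*t*sin(t)/5 - 2*cos(t)/5.
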